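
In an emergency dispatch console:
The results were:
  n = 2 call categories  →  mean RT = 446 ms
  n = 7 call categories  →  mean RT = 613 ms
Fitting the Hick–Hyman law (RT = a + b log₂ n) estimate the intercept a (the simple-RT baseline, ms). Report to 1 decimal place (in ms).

The slope on a log₂ axis is (613 − 446) / (2.8074 − 1) = 92.400 ms/bit.
a = RT₁ − b·log₂ n₁ = 446 − 92.400 × 1 = 353.600 ms.

353.6 ms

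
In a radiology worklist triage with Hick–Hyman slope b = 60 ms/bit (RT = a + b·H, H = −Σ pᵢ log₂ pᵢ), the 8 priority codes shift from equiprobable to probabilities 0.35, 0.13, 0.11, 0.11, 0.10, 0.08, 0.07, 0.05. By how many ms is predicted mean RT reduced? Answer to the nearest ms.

17 ms

Equiprobable entropy H₀ = log₂ 8 = 3.0000 bits.
Skewed entropy H = −Σ pᵢ log₂ pᵢ = 2.7217 bits.
ΔRT = b·(H₀ − H) = 60 × 0.2783 = 16.70 ms.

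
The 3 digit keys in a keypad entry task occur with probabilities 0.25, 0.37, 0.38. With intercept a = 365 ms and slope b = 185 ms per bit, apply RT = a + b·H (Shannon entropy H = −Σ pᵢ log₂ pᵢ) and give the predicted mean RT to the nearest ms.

Entropy contributions −pᵢ log₂ pᵢ: 0.5000, 0.5307, 0.5305; sum H = 1.5612 bits.
RT = a + bH = 365 + 185·1.5612 = 653.82 ms.

654 ms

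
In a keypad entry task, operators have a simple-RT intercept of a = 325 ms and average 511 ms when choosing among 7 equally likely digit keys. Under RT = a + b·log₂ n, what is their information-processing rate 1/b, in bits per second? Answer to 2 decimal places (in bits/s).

15.09 bits/s

Choice component = 511 − 325 = 186 ms over log₂(7) = 2.8074 bits.
b = 186 / 2.8074 = 66.255 ms/bit, so 1/b = 15.093 bits/s.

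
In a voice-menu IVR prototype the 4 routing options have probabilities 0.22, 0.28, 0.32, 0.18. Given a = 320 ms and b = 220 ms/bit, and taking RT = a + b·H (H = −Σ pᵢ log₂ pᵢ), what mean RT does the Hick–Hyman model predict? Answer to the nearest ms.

H = 0.22·log₂(1/0.22) + 0.28·log₂(1/0.28) + 0.32·log₂(1/0.32) + 0.18·log₂(1/0.18) = 1.9661 bits.
RT = 320 + 220 × 1.9661 = 752.55 ms.

753 ms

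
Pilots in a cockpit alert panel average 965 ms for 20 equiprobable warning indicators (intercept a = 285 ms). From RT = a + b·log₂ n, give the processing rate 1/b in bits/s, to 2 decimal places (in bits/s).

b = (965 − 285)/log₂ 20 = 680/4.3219 = 157.337 ms per bit = 0.15734 s/bit; the reciprocal is 6.356 bits/s.

6.36 bits/s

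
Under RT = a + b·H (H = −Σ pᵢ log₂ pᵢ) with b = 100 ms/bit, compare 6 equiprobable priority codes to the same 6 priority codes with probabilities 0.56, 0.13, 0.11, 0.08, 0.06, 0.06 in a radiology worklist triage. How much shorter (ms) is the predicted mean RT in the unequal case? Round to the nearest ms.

61 ms

Equiprobable entropy H₀ = log₂ 6 = 2.5850 bits.
Skewed entropy H = −Σ pᵢ log₂ pᵢ = 1.9799 bits.
ΔRT = b·(H₀ − H) = 100 × 0.6050 = 60.50 ms.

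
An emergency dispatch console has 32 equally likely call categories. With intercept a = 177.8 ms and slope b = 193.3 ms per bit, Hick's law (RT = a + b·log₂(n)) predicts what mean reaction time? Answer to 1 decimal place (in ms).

1144.3 ms

log₂(32) = 5 bits, so RT = 177.8 + 193.3 × 5 ≈ 1144.300 ms.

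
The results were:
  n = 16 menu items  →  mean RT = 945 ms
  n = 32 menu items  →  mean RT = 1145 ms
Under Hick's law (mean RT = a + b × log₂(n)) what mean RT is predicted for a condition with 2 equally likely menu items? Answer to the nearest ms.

345 ms

Fit slope and intercept:
  b = (1145 − 945) / (log₂ 32 − log₂ 16) = 200 / (5 − 4) = 200 ms/bit
  a = 945 − 200 × 4 = 145 ms
Then RT(2) = 145 + 200 × log₂ 2 = 145 + 200 × 1 ≈ 345.000 ms.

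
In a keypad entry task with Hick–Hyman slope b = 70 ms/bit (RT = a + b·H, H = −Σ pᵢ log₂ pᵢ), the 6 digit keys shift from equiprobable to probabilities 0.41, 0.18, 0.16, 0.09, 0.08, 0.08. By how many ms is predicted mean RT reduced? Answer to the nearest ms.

The RT saving is b·ΔH. Equiprobable H₀ = log₂(6) = 2.5850 bits; with the given probabilities H = 2.2914 bits.
b·(H₀ − H) = 70 × (2.5850 − 2.2914) = 20.55 ms.

21 ms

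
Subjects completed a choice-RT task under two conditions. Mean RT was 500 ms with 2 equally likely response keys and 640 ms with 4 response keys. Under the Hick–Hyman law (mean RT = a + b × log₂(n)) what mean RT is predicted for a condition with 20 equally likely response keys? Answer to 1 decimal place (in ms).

With log₂ n on the abscissa the relation is linear; from the two conditions:
  b = (640 − 500) / (log₂ 4 − log₂ 2) = 140 / (2 − 1) = 140.000 ms/bit
  a = 500 − 140.000 × 1 = 360.000 ms
Then RT(20) = 360.000 + 140.000 × log₂ 20 = 360.000 + 140.000 × 4.3219 ≈ 965.070 ms.

965.1 ms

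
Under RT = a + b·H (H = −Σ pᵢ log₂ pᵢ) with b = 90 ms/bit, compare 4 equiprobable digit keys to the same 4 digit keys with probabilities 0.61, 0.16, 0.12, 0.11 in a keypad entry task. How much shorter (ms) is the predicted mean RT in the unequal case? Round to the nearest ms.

38 ms

Equiprobable entropy H₀ = log₂ 4 = 2.0000 bits.
Skewed entropy H = −Σ pᵢ log₂ pᵢ = 1.5754 bits.
ΔRT = b·(H₀ − H) = 90 × 0.4246 = 38.22 ms.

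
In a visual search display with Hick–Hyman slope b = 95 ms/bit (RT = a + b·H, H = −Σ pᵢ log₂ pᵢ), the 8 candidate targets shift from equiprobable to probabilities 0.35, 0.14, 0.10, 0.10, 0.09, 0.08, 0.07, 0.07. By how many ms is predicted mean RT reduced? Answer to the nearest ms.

25 ms

Equiprobable entropy H₀ = log₂ 8 = 3.0000 bits.
Skewed entropy H = −Σ pᵢ log₂ pᵢ = 2.7329 bits.
ΔRT = b·(H₀ − H) = 95 × 0.2671 = 25.38 ms.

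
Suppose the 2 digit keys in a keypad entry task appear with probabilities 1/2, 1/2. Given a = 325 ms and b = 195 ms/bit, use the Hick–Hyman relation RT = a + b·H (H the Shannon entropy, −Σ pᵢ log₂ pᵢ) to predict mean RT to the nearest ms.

520 ms

Each term −pᵢ log₂ pᵢ: 0.5·1 + 0.5·1; summed, H = 1.000 bits.
Mean RT = a + bH = 325 + 195·1.000 = 520.00 ms.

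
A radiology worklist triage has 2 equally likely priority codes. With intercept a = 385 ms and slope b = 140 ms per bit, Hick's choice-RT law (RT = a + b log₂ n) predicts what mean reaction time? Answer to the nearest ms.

log₂(2) = 1 bits, so RT = 385 + 140 × 1 ≈ 525.000 ms.

525 ms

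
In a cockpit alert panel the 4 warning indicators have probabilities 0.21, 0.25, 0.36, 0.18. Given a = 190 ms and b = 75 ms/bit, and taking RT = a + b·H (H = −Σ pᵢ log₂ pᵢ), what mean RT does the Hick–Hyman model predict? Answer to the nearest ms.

336 ms

Entropy contributions −pᵢ log₂ pᵢ: 0.4728, 0.5000, 0.5306, 0.4453; sum H = 1.9487 bits.
RT = a + bH = 190 + 75·1.9487 = 336.16 ms.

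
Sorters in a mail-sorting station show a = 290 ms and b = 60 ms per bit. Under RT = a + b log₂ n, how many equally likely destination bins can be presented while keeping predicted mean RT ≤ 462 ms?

7

Set 290 + 60·log₂ n ≤ 462 → log₂ n ≤ (462 − 290)/60 = 2.8667.
So n ≤ 2^2.8667 = 7.294; the largest integer n is 7.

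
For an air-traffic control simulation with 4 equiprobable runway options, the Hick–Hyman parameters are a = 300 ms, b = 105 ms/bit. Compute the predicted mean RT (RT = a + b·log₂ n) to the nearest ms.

510 ms

log₂(4) = 2 bits, so RT = 300 + 105 × 2 ≈ 510.000 ms.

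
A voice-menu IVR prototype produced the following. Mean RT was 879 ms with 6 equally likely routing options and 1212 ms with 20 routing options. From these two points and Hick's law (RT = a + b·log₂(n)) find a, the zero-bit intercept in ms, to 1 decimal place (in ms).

383.4 ms

b = (RT₂ − RT₁)/(log₂ n₂ − log₂ n₁) = (1212 − 879)/(4.3219 − 2.5850) = 191.714 ms/bit.
a = RT₁ − b·log₂ n₁ = 879 − 191.714 × 2.5850 = 383.427 ms.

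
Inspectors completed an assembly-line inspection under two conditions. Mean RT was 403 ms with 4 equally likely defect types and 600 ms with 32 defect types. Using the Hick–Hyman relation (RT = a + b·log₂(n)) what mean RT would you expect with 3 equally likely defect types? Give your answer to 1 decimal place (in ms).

375.7 ms

Solve the two-equation system in a and b:
  b = (600 − 403) / (log₂ 32 − log₂ 4) = 197 / (5 − 2) = 65.667 ms/bit
  a = 403 − 65.667 × 2 = 271.667 ms
Then RT(3) = 271.667 + 65.667 × log₂ 3 = 271.667 + 65.667 × 1.5850 ≈ 375.746 ms.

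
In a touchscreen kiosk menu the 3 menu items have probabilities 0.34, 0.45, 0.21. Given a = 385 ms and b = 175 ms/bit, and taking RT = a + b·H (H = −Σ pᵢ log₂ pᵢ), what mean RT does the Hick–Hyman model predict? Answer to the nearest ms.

H = 0.34·log₂(1/0.34) + 0.45·log₂(1/0.45) + 0.21·log₂(1/0.21) = 1.5204 bits.
RT = 385 + 175 × 1.5204 = 651.07 ms.

651 ms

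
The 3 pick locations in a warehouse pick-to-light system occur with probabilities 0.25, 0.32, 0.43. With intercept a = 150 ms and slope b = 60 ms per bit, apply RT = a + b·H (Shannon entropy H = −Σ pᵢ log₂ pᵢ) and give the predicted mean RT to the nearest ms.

H = 0.25·log₂(1/0.25) + 0.32·log₂(1/0.32) + 0.43·log₂(1/0.43) = 1.5496 bits.
RT = 150 + 60 × 1.5496 = 242.98 ms.

243 ms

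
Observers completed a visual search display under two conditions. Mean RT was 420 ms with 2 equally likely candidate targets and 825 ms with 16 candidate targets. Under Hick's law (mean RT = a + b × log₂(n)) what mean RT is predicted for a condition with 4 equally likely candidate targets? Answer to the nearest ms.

555 ms

Solve the two-equation system in a and b:
  b = (825 − 420) / (log₂ 16 − log₂ 2) = 405 / (4 − 1) = 135 ms/bit
  a = 420 − 135 × 1 = 285 ms
Then RT(4) = 285 + 135 × log₂ 4 = 285 + 135 × 2 ≈ 555.000 ms.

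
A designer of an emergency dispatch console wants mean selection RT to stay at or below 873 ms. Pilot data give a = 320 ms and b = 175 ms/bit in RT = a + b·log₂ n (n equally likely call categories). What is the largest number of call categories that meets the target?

Set 320 + 175·log₂ n ≤ 873 → log₂ n ≤ (873 − 320)/175 = 3.1600.
So n ≤ 2^3.1600 = 8.938; the largest integer n is 8.

8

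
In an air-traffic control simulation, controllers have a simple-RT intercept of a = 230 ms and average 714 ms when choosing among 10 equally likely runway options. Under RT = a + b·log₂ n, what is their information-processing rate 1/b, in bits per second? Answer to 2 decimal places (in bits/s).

Choice component = 714 − 230 = 484 ms over log₂(10) = 3.3219 bits.
b = 484 / 3.3219 = 145.699 ms/bit, so 1/b = 6.863 bits/s.

6.86 bits/s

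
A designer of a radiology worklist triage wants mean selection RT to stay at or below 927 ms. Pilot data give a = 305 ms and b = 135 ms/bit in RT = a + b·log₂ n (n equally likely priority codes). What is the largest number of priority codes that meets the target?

24

135·log₂ n ≤ 927 − 305 = 622, giving log₂ n ≤ 4.6074 and n ≤ 24.376. The largest whole number is 24.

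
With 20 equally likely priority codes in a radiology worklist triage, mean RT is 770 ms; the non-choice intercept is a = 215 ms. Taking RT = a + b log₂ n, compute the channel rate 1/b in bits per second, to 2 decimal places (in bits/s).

b = (770 − 215)/log₂ 20 = 555/4.3219 = 128.415 ms per bit = 0.12841 s/bit; the reciprocal is 7.787 bits/s.

7.79 bits/s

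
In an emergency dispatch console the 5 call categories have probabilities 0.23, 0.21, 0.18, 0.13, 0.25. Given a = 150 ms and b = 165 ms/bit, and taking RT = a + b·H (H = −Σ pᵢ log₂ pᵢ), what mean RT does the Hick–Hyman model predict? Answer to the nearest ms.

H = 0.23·log₂(1/0.23) + 0.21·log₂(1/0.21) + 0.18·log₂(1/0.18) + 0.13·log₂(1/0.13) + 0.25·log₂(1/0.25) = 2.2884 bits.
RT = 150 + 165 × 2.2884 = 527.59 ms.

528 ms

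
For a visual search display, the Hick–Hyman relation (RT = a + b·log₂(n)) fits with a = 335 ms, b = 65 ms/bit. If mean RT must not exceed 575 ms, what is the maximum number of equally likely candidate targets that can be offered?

Information budget: (575 − 335)/65 = 3.6923 bits, so n ≤ 2^3.6923 = 12.927 → at most 12.

12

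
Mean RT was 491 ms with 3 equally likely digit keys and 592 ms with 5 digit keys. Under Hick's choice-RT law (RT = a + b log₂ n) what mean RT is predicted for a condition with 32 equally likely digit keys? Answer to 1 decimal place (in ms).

959.0 ms

Fit slope and intercept:
  b = (592 − 491) / (log₂ 5 − log₂ 3) = 101 / (2.3219 − 1.5850) = 137.048 ms/bit
  a = 491 − 137.048 × 1.5850 = 273.783 ms
Then RT(32) = 273.783 + 137.048 × log₂ 32 = 273.783 + 137.048 × 5 ≈ 959.026 ms.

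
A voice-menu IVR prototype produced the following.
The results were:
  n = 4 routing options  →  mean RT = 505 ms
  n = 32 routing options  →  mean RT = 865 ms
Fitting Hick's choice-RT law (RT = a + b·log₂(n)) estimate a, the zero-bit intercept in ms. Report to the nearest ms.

265 ms

b = (RT₂ − RT₁)/(log₂ n₂ − log₂ n₁) = (865 − 505)/(5 − 2) = 120 ms/bit.
a = RT₁ − b·log₂ n₁ = 505 − 120 × 2 = 265.000 ms.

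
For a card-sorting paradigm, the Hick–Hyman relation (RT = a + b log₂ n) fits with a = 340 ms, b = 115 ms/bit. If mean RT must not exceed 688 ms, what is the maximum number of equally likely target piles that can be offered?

Information budget: (688 − 340)/115 = 3.0261 bits, so n ≤ 2^3.0261 = 8.146 → at most 8.

8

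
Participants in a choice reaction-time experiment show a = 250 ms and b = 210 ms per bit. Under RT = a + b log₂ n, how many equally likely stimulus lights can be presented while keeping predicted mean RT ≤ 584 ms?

Set 250 + 210·log₂ n ≤ 584 → log₂ n ≤ (584 − 250)/210 = 1.5905.
So n ≤ 2^1.5905 = 3.011; the largest integer n is 3.

3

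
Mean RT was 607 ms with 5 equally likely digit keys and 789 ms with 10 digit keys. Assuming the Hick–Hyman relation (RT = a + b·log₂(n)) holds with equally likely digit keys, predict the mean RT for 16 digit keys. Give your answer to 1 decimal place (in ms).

RT is linear in log₂ n, so two points fix the line:
  b = (789 − 607) / (log₂ 10 − log₂ 5) = 182 / (3.3219 − 2.3219) = 182.000 ms/bit
  a = 607 − 182.000 × 2.3219 = 184.409 ms
Then RT(16) = 184.409 + 182.000 × log₂ 16 = 184.409 + 182.000 × 4 ≈ 912.409 ms.

912.4 ms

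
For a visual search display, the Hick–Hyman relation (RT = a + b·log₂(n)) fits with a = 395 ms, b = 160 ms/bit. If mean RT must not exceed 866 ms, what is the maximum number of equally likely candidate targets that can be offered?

160·log₂ n ≤ 866 − 395 = 471, giving log₂ n ≤ 2.9438 and n ≤ 7.694. The largest whole number is 7.

7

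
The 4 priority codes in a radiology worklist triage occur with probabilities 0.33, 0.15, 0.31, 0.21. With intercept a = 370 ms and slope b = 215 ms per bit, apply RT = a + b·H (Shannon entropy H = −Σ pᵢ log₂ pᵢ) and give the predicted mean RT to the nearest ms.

H = 0.33·log₂(1/0.33) + 0.15·log₂(1/0.15) + 0.31·log₂(1/0.31) + 0.21·log₂(1/0.21) = 1.9350 bits.
RT = 370 + 215 × 1.9350 = 786.02 ms.

786 ms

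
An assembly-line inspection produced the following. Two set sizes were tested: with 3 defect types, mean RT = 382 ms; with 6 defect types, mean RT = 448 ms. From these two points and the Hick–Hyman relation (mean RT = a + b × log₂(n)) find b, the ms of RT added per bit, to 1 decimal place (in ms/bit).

66.0 ms/bit

The slope on a log₂ axis is (448 − 382) / (2.5850 − 1.5850) = 66.000 ms/bit.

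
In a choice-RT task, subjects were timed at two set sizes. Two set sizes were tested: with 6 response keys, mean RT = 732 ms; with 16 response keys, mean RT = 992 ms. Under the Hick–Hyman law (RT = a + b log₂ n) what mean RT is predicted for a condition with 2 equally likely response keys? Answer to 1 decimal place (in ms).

440.8 ms

Fit slope and intercept:
  b = (992 − 732) / (log₂ 16 − log₂ 6) = 260 / (4 − 2.5850) = 183.741 ms/bit
  a = 732 − 183.741 × 2.5850 = 257.037 ms
Then RT(2) = 257.037 + 183.741 × log₂ 2 = 257.037 + 183.741 × 1 ≈ 440.778 ms.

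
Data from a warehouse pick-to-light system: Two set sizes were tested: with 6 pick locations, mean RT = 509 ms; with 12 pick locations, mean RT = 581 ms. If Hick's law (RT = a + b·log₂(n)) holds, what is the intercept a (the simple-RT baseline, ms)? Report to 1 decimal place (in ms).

Slope: b = (581 − 509) / (log₂ 12 − log₂ 6) = 72/1.0000 = 72.000 ms/bit.
Intercept: a = 509 − 72.000·log₂(6) = 322.883 ms.

322.9 ms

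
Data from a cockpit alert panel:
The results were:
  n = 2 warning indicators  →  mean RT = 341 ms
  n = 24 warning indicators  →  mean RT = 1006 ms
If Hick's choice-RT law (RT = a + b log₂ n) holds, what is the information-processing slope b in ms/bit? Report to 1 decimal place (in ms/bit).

185.5 ms/bit

Slope: b = (1006 − 341) / (log₂ 24 − log₂ 2) = 665/3.5850 = 185.497 ms/bit.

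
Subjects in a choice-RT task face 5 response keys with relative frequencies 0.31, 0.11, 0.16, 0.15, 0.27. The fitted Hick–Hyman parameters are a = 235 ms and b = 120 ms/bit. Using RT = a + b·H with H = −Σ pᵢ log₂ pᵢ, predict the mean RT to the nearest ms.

H = 0.31·log₂(1/0.31) + 0.11·log₂(1/0.11) + 0.16·log₂(1/0.16) + 0.15·log₂(1/0.15) + 0.27·log₂(1/0.27) = 2.2177 bits.
RT = 235 + 120 × 2.2177 = 501.12 ms.

501 ms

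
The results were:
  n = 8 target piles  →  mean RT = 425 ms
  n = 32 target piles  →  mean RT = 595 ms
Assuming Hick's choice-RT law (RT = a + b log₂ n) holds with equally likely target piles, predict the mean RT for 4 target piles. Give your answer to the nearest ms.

RT is linear in log₂ n, so two points fix the line:
  b = (595 − 425) / (log₂ 32 − log₂ 8) = 170 / (5 − 3) = 85 ms/bit
  a = 425 − 85 × 3 = 170 ms
Then RT(4) = 170 + 85 × log₂ 4 = 170 + 85 × 2 ≈ 340.000 ms.

340 ms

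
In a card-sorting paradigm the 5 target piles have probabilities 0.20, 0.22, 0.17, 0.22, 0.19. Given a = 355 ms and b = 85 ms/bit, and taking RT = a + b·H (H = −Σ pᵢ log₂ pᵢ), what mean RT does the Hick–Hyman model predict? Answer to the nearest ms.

H = 0.20·log₂(1/0.20) + 0.22·log₂(1/0.22) + 0.17·log₂(1/0.17) + 0.22·log₂(1/0.22) + 0.19·log₂(1/0.19) = 2.3153 bits.
RT = 355 + 85 × 2.3153 = 551.80 ms.

552 ms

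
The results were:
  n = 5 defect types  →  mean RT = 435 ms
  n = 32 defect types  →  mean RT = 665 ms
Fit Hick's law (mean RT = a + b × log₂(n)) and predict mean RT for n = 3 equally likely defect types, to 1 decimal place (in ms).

With log₂ n on the abscissa the relation is linear; from the two conditions:
  b = (665 − 435) / (log₂ 32 − log₂ 5) = 230 / (5 − 2.3219) = 85.883 ms/bit
  a = 435 − 85.883 × 2.3219 = 235.587 ms
Then RT(3) = 235.587 + 85.883 × log₂ 3 = 235.587 + 85.883 × 1.5850 ≈ 371.707 ms.

371.7 ms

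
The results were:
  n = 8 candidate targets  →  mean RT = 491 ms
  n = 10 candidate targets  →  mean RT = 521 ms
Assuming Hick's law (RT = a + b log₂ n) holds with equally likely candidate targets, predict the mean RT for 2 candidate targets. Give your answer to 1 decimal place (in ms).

304.6 ms

RT is linear in log₂ n, so two points fix the line:
  b = (521 − 491) / (log₂ 10 − log₂ 8) = 30 / (3.3219 − 3) = 93.189 ms/bit
  a = 491 − 93.189 × 3 = 211.434 ms
Then RT(2) = 211.434 + 93.189 × log₂ 2 = 211.434 + 93.189 × 1 ≈ 304.623 ms.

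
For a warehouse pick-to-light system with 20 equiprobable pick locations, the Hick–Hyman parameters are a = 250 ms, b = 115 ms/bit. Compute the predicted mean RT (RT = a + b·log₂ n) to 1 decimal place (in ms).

747.0 ms

log₂(20) = 4.3219 bits, so RT = 250 + 115 × 4.3219 ≈ 747.022 ms.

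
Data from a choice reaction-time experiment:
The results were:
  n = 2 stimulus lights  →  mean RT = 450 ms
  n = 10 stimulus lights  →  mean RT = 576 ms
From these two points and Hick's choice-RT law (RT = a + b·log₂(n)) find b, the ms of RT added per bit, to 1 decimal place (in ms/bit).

b = (RT₂ − RT₁)/(log₂ n₂ − log₂ n₁) = (576 − 450)/(3.3219 − 1) = 54.265 ms/bit.

54.3 ms/bit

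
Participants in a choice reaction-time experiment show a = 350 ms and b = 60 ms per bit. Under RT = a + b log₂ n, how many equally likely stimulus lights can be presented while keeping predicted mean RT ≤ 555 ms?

10

60·log₂ n ≤ 555 − 350 = 205, giving log₂ n ≤ 3.4167 and n ≤ 10.679. The largest whole number is 10.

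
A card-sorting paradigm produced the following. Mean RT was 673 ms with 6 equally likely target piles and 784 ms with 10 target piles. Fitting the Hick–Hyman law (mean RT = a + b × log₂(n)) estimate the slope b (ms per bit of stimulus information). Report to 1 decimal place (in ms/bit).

Slope: b = (784 − 673) / (log₂ 10 − log₂ 6) = 111/0.7370 = 150.618 ms/bit.

150.6 ms/bit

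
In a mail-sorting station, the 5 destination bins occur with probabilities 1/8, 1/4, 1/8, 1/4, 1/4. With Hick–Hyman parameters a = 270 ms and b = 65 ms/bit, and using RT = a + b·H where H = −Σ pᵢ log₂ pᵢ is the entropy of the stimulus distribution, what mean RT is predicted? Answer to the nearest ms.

Each term −pᵢ log₂ pᵢ: 0.125·3 + 0.25·2 + 0.125·3 + 0.25·2 + 0.25·2; summed, H = 2.250 bits.
Mean RT = a + bH = 270 + 65·2.250 = 416.25 ms.

416 ms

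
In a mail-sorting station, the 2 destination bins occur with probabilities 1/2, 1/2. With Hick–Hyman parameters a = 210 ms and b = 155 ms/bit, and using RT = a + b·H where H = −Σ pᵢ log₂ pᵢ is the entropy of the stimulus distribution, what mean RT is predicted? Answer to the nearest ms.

365 ms

H = −Σ pᵢ log₂ pᵢ = 0.5·1 + 0.5·1 = 1.000 bits.
RT = 210 + 155 × 1.000 = 365.00 ms.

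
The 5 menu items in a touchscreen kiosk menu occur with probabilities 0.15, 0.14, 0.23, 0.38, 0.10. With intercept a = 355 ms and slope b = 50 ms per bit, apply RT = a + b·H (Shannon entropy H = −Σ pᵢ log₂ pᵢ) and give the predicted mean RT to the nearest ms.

463 ms

Entropy contributions −pᵢ log₂ pᵢ: 0.4105, 0.3971, 0.4877, 0.5305, 0.3322; sum H = 2.1580 bits.
RT = a + bH = 355 + 50·2.1580 = 462.90 ms.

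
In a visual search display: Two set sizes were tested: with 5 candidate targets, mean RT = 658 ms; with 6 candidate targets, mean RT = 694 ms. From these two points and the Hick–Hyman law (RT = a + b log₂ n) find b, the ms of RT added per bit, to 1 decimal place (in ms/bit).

136.9 ms/bit

Slope: b = (694 − 658) / (log₂ 6 − log₂ 5) = 36/0.2630 = 136.864 ms/bit.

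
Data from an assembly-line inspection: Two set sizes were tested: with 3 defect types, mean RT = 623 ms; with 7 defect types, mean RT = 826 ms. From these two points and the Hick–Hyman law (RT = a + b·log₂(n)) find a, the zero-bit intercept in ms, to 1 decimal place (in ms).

359.8 ms

The slope on a log₂ axis is (826 − 623) / (2.8074 − 1.5850) = 166.068 ms/bit.
Intercept: a = 623 − 166.068·log₂(3) = 359.789 ms.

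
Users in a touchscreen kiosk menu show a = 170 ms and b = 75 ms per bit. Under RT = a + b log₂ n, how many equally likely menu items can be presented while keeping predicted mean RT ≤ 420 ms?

10

75·log₂ n ≤ 420 − 170 = 250, giving log₂ n ≤ 3.3333 and n ≤ 10.079. The largest whole number is 10.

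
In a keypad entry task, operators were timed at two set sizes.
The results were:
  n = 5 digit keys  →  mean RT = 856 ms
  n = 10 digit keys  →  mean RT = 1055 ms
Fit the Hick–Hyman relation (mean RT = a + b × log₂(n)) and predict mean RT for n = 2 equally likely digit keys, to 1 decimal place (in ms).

592.9 ms

Fit slope and intercept:
  b = (1055 − 856) / (log₂ 10 − log₂ 5) = 199 / (3.3219 − 2.3219) = 199.000 ms/bit
  a = 856 − 199.000 × 2.3219 = 393.936 ms
Then RT(2) = 393.936 + 199.000 × log₂ 2 = 393.936 + 199.000 × 1 ≈ 592.936 ms.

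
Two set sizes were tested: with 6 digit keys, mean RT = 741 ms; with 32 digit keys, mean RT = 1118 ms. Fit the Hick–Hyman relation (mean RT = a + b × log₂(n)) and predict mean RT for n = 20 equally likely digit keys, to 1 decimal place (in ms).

Solve the two-equation system in a and b:
  b = (1118 − 741) / (log₂ 32 − log₂ 6) = 377 / (5 − 2.5850) = 156.105 ms/bit
  a = 741 − 156.105 × 2.5850 = 337.474 ms
Then RT(20) = 337.474 + 156.105 × log₂ 20 = 337.474 + 156.105 × 4.3219 ≈ 1012.149 ms.

1012.1 ms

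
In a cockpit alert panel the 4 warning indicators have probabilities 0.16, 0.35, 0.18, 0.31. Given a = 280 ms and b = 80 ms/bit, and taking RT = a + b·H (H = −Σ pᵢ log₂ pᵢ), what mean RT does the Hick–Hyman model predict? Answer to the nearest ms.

434 ms

Entropy contributions −pᵢ log₂ pᵢ: 0.4230, 0.5301, 0.4453, 0.5238; sum H = 1.9222 bits.
RT = a + bH = 280 + 80·1.9222 = 433.78 ms.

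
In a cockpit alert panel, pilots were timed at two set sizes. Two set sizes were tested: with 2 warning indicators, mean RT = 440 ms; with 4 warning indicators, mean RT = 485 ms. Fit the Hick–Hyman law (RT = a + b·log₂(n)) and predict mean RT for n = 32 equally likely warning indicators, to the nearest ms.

Fit slope and intercept:
  b = (485 − 440) / (log₂ 4 − log₂ 2) = 45 / (2 − 1) = 45 ms/bit
  a = 440 − 45 × 1 = 395 ms
Then RT(32) = 395 + 45 × log₂ 32 = 395 + 45 × 5 ≈ 620.000 ms.

620 ms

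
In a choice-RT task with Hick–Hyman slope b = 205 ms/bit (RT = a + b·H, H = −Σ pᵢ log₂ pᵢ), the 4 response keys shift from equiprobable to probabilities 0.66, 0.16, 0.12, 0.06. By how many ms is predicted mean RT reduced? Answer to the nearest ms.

Equiprobable entropy H₀ = log₂ 4 = 2.0000 bits.
Skewed entropy H = −Σ pᵢ log₂ pᵢ = 1.4293 bits.
ΔRT = b·(H₀ − H) = 205 × 0.5707 = 117.00 ms.

117 ms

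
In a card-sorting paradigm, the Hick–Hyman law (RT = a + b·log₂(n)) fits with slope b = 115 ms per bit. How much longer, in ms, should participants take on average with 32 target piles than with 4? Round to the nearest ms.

345 ms

The intercept a cancels: ΔRT = b·(log₂ n₂ − log₂ n₁) = b·log₂(n₂/n₁).
log₂(32) − log₂(4) = log₂(32/4) = log₂(8) = 3.
ΔRT = 115 × 3.0000 = 345.000 ms.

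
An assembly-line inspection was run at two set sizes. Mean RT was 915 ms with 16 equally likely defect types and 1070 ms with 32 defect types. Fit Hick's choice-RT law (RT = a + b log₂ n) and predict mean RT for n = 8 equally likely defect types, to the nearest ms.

760 ms

Fit slope and intercept:
  b = (1070 − 915) / (log₂ 32 − log₂ 16) = 155 / (5 − 4) = 155 ms/bit
  a = 915 − 155 × 4 = 295 ms
Then RT(8) = 295 + 155 × log₂ 8 = 295 + 155 × 3 ≈ 760.000 ms.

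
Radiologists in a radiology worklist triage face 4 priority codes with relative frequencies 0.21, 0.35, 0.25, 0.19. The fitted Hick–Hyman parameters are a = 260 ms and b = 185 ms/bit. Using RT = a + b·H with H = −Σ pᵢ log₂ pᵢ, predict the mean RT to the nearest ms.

H = 0.21·log₂(1/0.21) + 0.35·log₂(1/0.35) + 0.25·log₂(1/0.25) + 0.19·log₂(1/0.19) = 1.9582 bits.
RT = 260 + 185 × 1.9582 = 622.26 ms.

622 ms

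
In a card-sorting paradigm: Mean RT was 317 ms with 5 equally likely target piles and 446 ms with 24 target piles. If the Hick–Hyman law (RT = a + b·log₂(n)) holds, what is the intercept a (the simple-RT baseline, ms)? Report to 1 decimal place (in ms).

184.6 ms

Slope: b = (446 − 317) / (log₂ 24 − log₂ 5) = 129/2.2630 = 57.003 ms/bit.
Intercept: a = 317 − 57.003·log₂(5) = 184.643 ms.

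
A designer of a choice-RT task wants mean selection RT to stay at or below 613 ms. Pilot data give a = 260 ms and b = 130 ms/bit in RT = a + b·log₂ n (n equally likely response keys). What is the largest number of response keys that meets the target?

Information budget: (613 − 260)/130 = 2.7154 bits, so n ≤ 2^2.7154 = 6.568 → at most 6.

6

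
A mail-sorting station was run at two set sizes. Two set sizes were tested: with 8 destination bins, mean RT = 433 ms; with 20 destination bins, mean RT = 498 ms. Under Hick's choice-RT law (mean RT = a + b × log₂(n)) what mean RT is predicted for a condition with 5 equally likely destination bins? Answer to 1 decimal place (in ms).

RT is linear in log₂ n, so two points fix the line:
  b = (498 − 433) / (log₂ 20 − log₂ 8) = 65 / (4.3219 − 3) = 49.171 ms/bit
  a = 433 − 49.171 × 3 = 285.488 ms
Then RT(5) = 285.488 + 49.171 × log₂ 5 = 285.488 + 49.171 × 2.3219 ≈ 399.659 ms.

399.7 ms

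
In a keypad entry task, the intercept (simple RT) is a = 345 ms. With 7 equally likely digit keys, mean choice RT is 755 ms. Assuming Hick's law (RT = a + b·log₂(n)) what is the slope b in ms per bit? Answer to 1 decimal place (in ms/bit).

146.0 ms/bit

b = (755 − 345) / log₂(7) = 410 / 2.8074 = 146.045 ms/bit.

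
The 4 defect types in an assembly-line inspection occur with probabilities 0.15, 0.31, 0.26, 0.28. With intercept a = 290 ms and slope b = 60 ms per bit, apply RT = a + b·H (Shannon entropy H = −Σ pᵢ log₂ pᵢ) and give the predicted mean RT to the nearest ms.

407 ms

H = 0.15·log₂(1/0.15) + 0.31·log₂(1/0.31) + 0.26·log₂(1/0.26) + 0.28·log₂(1/0.28) = 1.9538 bits.
RT = 290 + 60 × 1.9538 = 407.23 ms.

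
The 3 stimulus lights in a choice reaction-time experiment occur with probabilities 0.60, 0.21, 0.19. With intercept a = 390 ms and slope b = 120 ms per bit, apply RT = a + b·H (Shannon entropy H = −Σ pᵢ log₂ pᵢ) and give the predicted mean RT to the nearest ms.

Entropy contributions −pᵢ log₂ pᵢ: 0.4422, 0.4728, 0.4552; sum H = 1.3702 bits.
RT = a + bH = 390 + 120·1.3702 = 554.43 ms.

554 ms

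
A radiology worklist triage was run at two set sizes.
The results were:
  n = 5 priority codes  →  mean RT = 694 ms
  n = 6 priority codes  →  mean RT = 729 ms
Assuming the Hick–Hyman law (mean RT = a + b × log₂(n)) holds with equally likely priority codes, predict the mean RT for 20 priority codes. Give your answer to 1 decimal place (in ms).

Fit slope and intercept:
  b = (729 − 694) / (log₂ 6 − log₂ 5) = 35 / (2.5850 − 2.3219) = 133.062 ms/bit
  a = 694 − 133.062 × 2.3219 = 385.039 ms
Then RT(20) = 385.039 + 133.062 × log₂ 20 = 385.039 + 133.062 × 4.3219 ≈ 960.125 ms.

960.1 ms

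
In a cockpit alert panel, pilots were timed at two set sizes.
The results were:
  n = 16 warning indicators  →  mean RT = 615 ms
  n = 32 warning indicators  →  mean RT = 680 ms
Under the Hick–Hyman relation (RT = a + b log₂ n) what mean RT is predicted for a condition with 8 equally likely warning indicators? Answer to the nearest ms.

With log₂ n on the abscissa the relation is linear; from the two conditions:
  b = (680 − 615) / (log₂ 32 − log₂ 16) = 65 / (5 − 4) = 65 ms/bit
  a = 615 − 65 × 4 = 355 ms
Then RT(8) = 355 + 65 × log₂ 8 = 355 + 65 × 3 ≈ 550.000 ms.

550 ms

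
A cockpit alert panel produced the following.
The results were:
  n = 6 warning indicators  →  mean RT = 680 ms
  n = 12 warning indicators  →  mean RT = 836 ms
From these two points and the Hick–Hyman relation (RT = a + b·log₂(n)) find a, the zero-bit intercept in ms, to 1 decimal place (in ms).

276.7 ms

b = (RT₂ − RT₁)/(log₂ n₂ − log₂ n₁) = (836 − 680)/(3.5850 − 2.5850) = 156.000 ms/bit.
a = RT₁ − b·log₂ n₁ = 680 − 156.000 × 2.5850 = 276.746 ms.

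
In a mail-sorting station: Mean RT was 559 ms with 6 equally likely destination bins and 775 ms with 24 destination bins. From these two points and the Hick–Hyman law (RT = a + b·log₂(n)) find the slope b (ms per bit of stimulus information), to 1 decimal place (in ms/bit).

108.0 ms/bit

b = (RT₂ − RT₁)/(log₂ n₂ − log₂ n₁) = (775 − 559)/(4.5850 − 2.5850) = 108.000 ms/bit.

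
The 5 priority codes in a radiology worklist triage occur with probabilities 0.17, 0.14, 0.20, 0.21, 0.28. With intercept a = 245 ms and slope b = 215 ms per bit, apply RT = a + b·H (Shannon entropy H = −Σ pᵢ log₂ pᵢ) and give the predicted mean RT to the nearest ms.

736 ms

Entropy contributions −pᵢ log₂ pᵢ: 0.4346, 0.3971, 0.4644, 0.4728, 0.5142; sum H = 2.2831 bits.
RT = a + bH = 245 + 215·2.2831 = 735.87 ms.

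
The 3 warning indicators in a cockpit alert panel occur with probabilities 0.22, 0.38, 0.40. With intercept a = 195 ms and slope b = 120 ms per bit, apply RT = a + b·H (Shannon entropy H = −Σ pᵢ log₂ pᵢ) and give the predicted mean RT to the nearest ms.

H = 0.22·log₂(1/0.22) + 0.38·log₂(1/0.38) + 0.40·log₂(1/0.40) = 1.5398 bits.
RT = 195 + 120 × 1.5398 = 379.78 ms.

380 ms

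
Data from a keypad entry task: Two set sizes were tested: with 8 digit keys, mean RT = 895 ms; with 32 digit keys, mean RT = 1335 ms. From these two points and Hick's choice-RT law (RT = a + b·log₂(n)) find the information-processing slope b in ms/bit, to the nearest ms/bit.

Slope: b = (1335 − 895) / (log₂ 32 − log₂ 8) = 440/2.0000 = 220 ms/bit.

220 ms/bit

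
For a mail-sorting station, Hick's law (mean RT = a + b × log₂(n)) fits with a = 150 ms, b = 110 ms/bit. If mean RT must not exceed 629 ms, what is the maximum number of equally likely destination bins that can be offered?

Information budget: (629 − 150)/110 = 4.3545 bits, so n ≤ 2^4.3545 = 20.457 → at most 20.

20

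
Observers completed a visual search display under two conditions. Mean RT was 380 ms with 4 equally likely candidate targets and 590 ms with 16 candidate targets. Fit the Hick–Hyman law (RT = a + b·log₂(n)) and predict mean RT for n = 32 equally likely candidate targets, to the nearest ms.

695 ms

Fit slope and intercept:
  b = (590 − 380) / (log₂ 16 − log₂ 4) = 210 / (4 − 2) = 105 ms/bit
  a = 380 − 105 × 2 = 170 ms
Then RT(32) = 170 + 105 × log₂ 32 = 170 + 105 × 5 ≈ 695.000 ms.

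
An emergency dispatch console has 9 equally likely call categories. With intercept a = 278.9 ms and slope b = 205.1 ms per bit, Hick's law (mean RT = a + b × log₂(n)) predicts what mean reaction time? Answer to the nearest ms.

log₂(9) = 3.1699 bits, so RT = 278.9 + 205.1 × 3.1699 ≈ 929.052 ms.

929 ms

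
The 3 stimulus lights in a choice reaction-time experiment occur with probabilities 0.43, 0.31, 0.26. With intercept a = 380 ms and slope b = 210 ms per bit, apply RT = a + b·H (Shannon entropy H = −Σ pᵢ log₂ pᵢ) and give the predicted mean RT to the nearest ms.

Entropy contributions −pᵢ log₂ pᵢ: 0.5236, 0.5238, 0.5053; sum H = 1.5526 bits.
RT = a + bH = 380 + 210·1.5526 = 706.06 ms.

706 ms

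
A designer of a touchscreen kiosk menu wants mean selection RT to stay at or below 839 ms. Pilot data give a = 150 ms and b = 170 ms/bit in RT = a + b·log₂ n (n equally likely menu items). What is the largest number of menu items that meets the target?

Set 150 + 170·log₂ n ≤ 839 → log₂ n ≤ (839 − 150)/170 = 4.0529.
So n ≤ 2^4.0529 = 16.598; the largest integer n is 16.

16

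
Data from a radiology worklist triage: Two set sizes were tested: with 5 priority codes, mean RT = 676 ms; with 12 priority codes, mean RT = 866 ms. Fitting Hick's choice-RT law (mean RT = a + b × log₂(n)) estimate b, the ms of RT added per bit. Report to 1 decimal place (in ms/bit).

150.4 ms/bit

The slope on a log₂ axis is (866 − 676) / (3.5850 − 2.3219) = 150.431 ms/bit.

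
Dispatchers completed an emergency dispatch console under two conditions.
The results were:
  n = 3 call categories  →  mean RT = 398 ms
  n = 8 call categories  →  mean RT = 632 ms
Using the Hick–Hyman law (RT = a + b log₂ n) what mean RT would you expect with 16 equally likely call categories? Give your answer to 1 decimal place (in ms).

Fit slope and intercept:
  b = (632 − 398) / (log₂ 8 − log₂ 3) = 234 / (3 − 1.5850) = 165.367 ms/bit
  a = 398 − 165.367 × 1.5850 = 135.900 ms
Then RT(16) = 135.900 + 165.367 × log₂ 16 = 135.900 + 165.367 × 4 ≈ 797.367 ms.

797.4 ms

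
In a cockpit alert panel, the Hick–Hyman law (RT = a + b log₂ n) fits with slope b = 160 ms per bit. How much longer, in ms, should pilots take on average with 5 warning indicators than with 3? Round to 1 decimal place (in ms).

ΔRT = (a + b log₂ n₂) − (a + b log₂ n₁) = b·(log₂ n₂ − log₂ n₁).
log₂(5) − log₂(3) = 2.3219 − 1.5850 = 0.7370.
ΔRT = 160 × 0.7370 = 117.914 ms.

117.9 ms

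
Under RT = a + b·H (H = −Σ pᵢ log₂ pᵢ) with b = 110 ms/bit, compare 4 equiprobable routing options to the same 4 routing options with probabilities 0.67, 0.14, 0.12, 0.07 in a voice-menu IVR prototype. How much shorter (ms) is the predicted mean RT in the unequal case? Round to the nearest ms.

64 ms

Equiprobable entropy H₀ = log₂ 4 = 2.0000 bits.
Skewed entropy H = −Σ pᵢ log₂ pᵢ = 1.4198 bits.
ΔRT = b·(H₀ − H) = 110 × 0.5802 = 63.82 ms.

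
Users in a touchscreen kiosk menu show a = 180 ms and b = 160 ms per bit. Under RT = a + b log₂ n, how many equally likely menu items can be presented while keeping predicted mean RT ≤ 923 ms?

160·log₂ n ≤ 923 − 180 = 743, giving log₂ n ≤ 4.6437 and n ≤ 24.998. The largest whole number is 24.

24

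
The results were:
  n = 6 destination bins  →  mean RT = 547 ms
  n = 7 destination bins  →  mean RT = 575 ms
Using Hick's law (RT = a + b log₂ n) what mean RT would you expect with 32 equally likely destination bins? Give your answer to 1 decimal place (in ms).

Solve the two-equation system in a and b:
  b = (575 − 547) / (log₂ 7 − log₂ 6) = 28 / (2.8074 − 2.5850) = 125.904 ms/bit
  a = 547 − 125.904 × 2.5850 = 221.544 ms
Then RT(32) = 221.544 + 125.904 × log₂ 32 = 221.544 + 125.904 × 5 ≈ 851.062 ms.

851.1 ms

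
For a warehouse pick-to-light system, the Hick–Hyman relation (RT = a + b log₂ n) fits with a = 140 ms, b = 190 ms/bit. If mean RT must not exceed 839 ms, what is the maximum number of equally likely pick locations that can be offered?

Information budget: (839 − 140)/190 = 3.6789 bits, so n ≤ 2^3.6789 = 12.808 → at most 12.

12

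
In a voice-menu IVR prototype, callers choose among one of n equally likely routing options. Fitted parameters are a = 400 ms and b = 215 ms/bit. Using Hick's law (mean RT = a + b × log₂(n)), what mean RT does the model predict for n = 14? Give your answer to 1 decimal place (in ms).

log₂(14) = 3.8074 bits, so RT = 400 + 215 × 3.8074 ≈ 1218.581 ms.

1218.6 ms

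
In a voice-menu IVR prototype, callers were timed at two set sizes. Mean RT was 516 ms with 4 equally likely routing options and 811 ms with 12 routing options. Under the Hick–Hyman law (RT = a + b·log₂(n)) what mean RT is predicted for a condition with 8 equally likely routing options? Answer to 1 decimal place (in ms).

Fit slope and intercept:
  b = (811 − 516) / (log₂ 12 − log₂ 4) = 295 / (3.5850 − 2) = 186.124 ms/bit
  a = 516 − 186.124 × 2 = 143.751 ms
Then RT(8) = 143.751 + 186.124 × log₂ 8 = 143.751 + 186.124 × 3 ≈ 702.124 ms.

702.1 ms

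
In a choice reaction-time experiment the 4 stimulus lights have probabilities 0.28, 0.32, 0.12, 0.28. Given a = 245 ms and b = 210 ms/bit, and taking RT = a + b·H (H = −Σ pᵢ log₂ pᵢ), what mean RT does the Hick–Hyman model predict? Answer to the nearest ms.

Entropy contributions −pᵢ log₂ pᵢ: 0.5142, 0.5260, 0.3671, 0.5142; sum H = 1.9215 bits.
RT = a + bH = 245 + 210·1.9215 = 648.52 ms.

649 ms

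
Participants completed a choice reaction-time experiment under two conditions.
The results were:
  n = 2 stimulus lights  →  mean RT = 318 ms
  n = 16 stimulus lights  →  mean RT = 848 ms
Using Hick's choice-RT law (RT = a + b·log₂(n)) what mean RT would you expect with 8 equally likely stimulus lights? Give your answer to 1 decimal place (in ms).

RT is linear in log₂ n, so two points fix the line:
  b = (848 − 318) / (log₂ 16 − log₂ 2) = 530 / (4 − 1) = 176.667 ms/bit
  a = 318 − 176.667 × 1 = 141.333 ms
Then RT(8) = 141.333 + 176.667 × log₂ 8 = 141.333 + 176.667 × 3 ≈ 671.333 ms.

671.3 ms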